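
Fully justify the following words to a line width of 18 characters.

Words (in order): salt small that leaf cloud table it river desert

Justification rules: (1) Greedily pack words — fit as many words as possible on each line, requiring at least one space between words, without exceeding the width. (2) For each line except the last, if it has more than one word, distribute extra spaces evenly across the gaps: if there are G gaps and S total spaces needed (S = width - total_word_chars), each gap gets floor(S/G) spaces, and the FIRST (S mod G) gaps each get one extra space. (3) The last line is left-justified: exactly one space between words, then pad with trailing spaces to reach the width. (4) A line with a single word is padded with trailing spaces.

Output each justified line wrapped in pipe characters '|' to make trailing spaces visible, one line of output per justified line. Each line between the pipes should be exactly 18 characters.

Answer: |salt   small  that|
|leaf  cloud  table|
|it river desert   |

Derivation:
Line 1: ['salt', 'small', 'that'] (min_width=15, slack=3)
Line 2: ['leaf', 'cloud', 'table'] (min_width=16, slack=2)
Line 3: ['it', 'river', 'desert'] (min_width=15, slack=3)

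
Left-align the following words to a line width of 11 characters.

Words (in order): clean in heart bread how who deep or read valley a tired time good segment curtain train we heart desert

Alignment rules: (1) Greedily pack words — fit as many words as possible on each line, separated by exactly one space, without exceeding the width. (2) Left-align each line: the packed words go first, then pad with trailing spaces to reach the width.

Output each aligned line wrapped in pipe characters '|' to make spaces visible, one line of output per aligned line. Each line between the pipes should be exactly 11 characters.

Answer: |clean in   |
|heart bread|
|how who    |
|deep or    |
|read valley|
|a tired    |
|time good  |
|segment    |
|curtain    |
|train we   |
|heart      |
|desert     |

Derivation:
Line 1: ['clean', 'in'] (min_width=8, slack=3)
Line 2: ['heart', 'bread'] (min_width=11, slack=0)
Line 3: ['how', 'who'] (min_width=7, slack=4)
Line 4: ['deep', 'or'] (min_width=7, slack=4)
Line 5: ['read', 'valley'] (min_width=11, slack=0)
Line 6: ['a', 'tired'] (min_width=7, slack=4)
Line 7: ['time', 'good'] (min_width=9, slack=2)
Line 8: ['segment'] (min_width=7, slack=4)
Line 9: ['curtain'] (min_width=7, slack=4)
Line 10: ['train', 'we'] (min_width=8, slack=3)
Line 11: ['heart'] (min_width=5, slack=6)
Line 12: ['desert'] (min_width=6, slack=5)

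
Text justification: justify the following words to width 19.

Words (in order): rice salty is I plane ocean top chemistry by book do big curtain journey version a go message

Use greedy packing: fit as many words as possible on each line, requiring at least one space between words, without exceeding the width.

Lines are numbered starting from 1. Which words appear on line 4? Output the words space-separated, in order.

Answer: do big curtain

Derivation:
Line 1: ['rice', 'salty', 'is', 'I'] (min_width=15, slack=4)
Line 2: ['plane', 'ocean', 'top'] (min_width=15, slack=4)
Line 3: ['chemistry', 'by', 'book'] (min_width=17, slack=2)
Line 4: ['do', 'big', 'curtain'] (min_width=14, slack=5)
Line 5: ['journey', 'version', 'a'] (min_width=17, slack=2)
Line 6: ['go', 'message'] (min_width=10, slack=9)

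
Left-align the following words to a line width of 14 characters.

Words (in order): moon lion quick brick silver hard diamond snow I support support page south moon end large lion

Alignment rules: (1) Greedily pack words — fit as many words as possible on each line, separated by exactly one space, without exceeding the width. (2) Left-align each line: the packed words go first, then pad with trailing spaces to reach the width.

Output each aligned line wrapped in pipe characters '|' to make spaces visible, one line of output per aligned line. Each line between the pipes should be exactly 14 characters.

Answer: |moon lion     |
|quick brick   |
|silver hard   |
|diamond snow I|
|support       |
|support page  |
|south moon end|
|large lion    |

Derivation:
Line 1: ['moon', 'lion'] (min_width=9, slack=5)
Line 2: ['quick', 'brick'] (min_width=11, slack=3)
Line 3: ['silver', 'hard'] (min_width=11, slack=3)
Line 4: ['diamond', 'snow', 'I'] (min_width=14, slack=0)
Line 5: ['support'] (min_width=7, slack=7)
Line 6: ['support', 'page'] (min_width=12, slack=2)
Line 7: ['south', 'moon', 'end'] (min_width=14, slack=0)
Line 8: ['large', 'lion'] (min_width=10, slack=4)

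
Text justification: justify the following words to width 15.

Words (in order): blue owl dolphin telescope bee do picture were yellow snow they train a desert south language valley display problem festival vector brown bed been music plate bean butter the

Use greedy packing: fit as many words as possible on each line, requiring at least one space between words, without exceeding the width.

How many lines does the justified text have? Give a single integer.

Line 1: ['blue', 'owl'] (min_width=8, slack=7)
Line 2: ['dolphin'] (min_width=7, slack=8)
Line 3: ['telescope', 'bee'] (min_width=13, slack=2)
Line 4: ['do', 'picture', 'were'] (min_width=15, slack=0)
Line 5: ['yellow', 'snow'] (min_width=11, slack=4)
Line 6: ['they', 'train', 'a'] (min_width=12, slack=3)
Line 7: ['desert', 'south'] (min_width=12, slack=3)
Line 8: ['language', 'valley'] (min_width=15, slack=0)
Line 9: ['display', 'problem'] (min_width=15, slack=0)
Line 10: ['festival', 'vector'] (min_width=15, slack=0)
Line 11: ['brown', 'bed', 'been'] (min_width=14, slack=1)
Line 12: ['music', 'plate'] (min_width=11, slack=4)
Line 13: ['bean', 'butter', 'the'] (min_width=15, slack=0)
Total lines: 13

Answer: 13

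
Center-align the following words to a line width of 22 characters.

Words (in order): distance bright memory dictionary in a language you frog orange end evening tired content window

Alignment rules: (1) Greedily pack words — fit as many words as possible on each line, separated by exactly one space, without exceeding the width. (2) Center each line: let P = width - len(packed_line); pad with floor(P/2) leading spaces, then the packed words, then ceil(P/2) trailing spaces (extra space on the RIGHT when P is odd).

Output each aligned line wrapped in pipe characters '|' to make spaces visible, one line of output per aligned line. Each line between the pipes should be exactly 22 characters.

Answer: |distance bright memory|
|   dictionary in a    |
|  language you frog   |
|  orange end evening  |
| tired content window |

Derivation:
Line 1: ['distance', 'bright', 'memory'] (min_width=22, slack=0)
Line 2: ['dictionary', 'in', 'a'] (min_width=15, slack=7)
Line 3: ['language', 'you', 'frog'] (min_width=17, slack=5)
Line 4: ['orange', 'end', 'evening'] (min_width=18, slack=4)
Line 5: ['tired', 'content', 'window'] (min_width=20, slack=2)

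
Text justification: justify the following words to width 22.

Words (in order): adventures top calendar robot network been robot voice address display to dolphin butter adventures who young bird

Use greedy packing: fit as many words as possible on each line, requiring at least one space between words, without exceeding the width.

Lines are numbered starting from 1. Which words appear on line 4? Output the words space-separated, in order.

Answer: address display to

Derivation:
Line 1: ['adventures', 'top'] (min_width=14, slack=8)
Line 2: ['calendar', 'robot', 'network'] (min_width=22, slack=0)
Line 3: ['been', 'robot', 'voice'] (min_width=16, slack=6)
Line 4: ['address', 'display', 'to'] (min_width=18, slack=4)
Line 5: ['dolphin', 'butter'] (min_width=14, slack=8)
Line 6: ['adventures', 'who', 'young'] (min_width=20, slack=2)
Line 7: ['bird'] (min_width=4, slack=18)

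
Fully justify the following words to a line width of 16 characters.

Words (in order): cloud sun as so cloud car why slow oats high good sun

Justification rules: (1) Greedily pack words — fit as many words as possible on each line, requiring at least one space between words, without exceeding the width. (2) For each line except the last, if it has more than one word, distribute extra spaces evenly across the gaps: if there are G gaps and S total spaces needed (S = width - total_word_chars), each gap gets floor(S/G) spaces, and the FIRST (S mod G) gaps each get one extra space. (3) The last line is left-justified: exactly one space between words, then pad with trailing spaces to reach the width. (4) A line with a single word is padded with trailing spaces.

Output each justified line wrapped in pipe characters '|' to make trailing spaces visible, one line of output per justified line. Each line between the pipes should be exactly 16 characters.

Answer: |cloud  sun as so|
|cloud   car  why|
|slow  oats  high|
|good sun        |

Derivation:
Line 1: ['cloud', 'sun', 'as', 'so'] (min_width=15, slack=1)
Line 2: ['cloud', 'car', 'why'] (min_width=13, slack=3)
Line 3: ['slow', 'oats', 'high'] (min_width=14, slack=2)
Line 4: ['good', 'sun'] (min_width=8, slack=8)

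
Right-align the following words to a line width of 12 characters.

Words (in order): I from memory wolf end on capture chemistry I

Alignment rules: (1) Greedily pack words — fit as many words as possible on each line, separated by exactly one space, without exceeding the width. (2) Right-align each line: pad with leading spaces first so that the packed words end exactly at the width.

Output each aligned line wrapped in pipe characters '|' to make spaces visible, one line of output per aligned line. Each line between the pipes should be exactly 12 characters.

Answer: |      I from|
| memory wolf|
|      end on|
|     capture|
| chemistry I|

Derivation:
Line 1: ['I', 'from'] (min_width=6, slack=6)
Line 2: ['memory', 'wolf'] (min_width=11, slack=1)
Line 3: ['end', 'on'] (min_width=6, slack=6)
Line 4: ['capture'] (min_width=7, slack=5)
Line 5: ['chemistry', 'I'] (min_width=11, slack=1)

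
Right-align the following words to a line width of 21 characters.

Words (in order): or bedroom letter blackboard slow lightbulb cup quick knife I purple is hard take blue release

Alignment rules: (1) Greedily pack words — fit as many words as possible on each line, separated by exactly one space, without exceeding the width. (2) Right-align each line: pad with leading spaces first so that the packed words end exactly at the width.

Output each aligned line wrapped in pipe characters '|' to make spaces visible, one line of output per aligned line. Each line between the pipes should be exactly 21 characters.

Line 1: ['or', 'bedroom', 'letter'] (min_width=17, slack=4)
Line 2: ['blackboard', 'slow'] (min_width=15, slack=6)
Line 3: ['lightbulb', 'cup', 'quick'] (min_width=19, slack=2)
Line 4: ['knife', 'I', 'purple', 'is'] (min_width=17, slack=4)
Line 5: ['hard', 'take', 'blue'] (min_width=14, slack=7)
Line 6: ['release'] (min_width=7, slack=14)

Answer: |    or bedroom letter|
|      blackboard slow|
|  lightbulb cup quick|
|    knife I purple is|
|       hard take blue|
|              release|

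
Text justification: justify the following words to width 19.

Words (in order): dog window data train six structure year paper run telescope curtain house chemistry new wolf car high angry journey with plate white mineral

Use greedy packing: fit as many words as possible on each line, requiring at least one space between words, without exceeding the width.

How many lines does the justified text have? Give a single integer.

Line 1: ['dog', 'window', 'data'] (min_width=15, slack=4)
Line 2: ['train', 'six', 'structure'] (min_width=19, slack=0)
Line 3: ['year', 'paper', 'run'] (min_width=14, slack=5)
Line 4: ['telescope', 'curtain'] (min_width=17, slack=2)
Line 5: ['house', 'chemistry', 'new'] (min_width=19, slack=0)
Line 6: ['wolf', 'car', 'high', 'angry'] (min_width=19, slack=0)
Line 7: ['journey', 'with', 'plate'] (min_width=18, slack=1)
Line 8: ['white', 'mineral'] (min_width=13, slack=6)
Total lines: 8

Answer: 8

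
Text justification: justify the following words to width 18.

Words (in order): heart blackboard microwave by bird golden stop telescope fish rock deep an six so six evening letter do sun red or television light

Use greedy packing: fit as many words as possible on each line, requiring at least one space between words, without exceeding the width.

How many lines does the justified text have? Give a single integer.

Line 1: ['heart', 'blackboard'] (min_width=16, slack=2)
Line 2: ['microwave', 'by', 'bird'] (min_width=17, slack=1)
Line 3: ['golden', 'stop'] (min_width=11, slack=7)
Line 4: ['telescope', 'fish'] (min_width=14, slack=4)
Line 5: ['rock', 'deep', 'an', 'six'] (min_width=16, slack=2)
Line 6: ['so', 'six', 'evening'] (min_width=14, slack=4)
Line 7: ['letter', 'do', 'sun', 'red'] (min_width=17, slack=1)
Line 8: ['or', 'television'] (min_width=13, slack=5)
Line 9: ['light'] (min_width=5, slack=13)
Total lines: 9

Answer: 9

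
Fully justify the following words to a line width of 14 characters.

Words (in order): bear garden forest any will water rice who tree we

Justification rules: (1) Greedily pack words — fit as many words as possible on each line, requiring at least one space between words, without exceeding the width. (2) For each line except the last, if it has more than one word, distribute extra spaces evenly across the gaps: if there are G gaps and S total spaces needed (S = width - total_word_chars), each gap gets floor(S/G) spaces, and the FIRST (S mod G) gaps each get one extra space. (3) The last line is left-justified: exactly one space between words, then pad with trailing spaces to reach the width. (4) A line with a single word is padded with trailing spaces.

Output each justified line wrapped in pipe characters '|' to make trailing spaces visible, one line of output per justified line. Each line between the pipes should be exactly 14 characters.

Answer: |bear    garden|
|forest     any|
|will     water|
|rice  who tree|
|we            |

Derivation:
Line 1: ['bear', 'garden'] (min_width=11, slack=3)
Line 2: ['forest', 'any'] (min_width=10, slack=4)
Line 3: ['will', 'water'] (min_width=10, slack=4)
Line 4: ['rice', 'who', 'tree'] (min_width=13, slack=1)
Line 5: ['we'] (min_width=2, slack=12)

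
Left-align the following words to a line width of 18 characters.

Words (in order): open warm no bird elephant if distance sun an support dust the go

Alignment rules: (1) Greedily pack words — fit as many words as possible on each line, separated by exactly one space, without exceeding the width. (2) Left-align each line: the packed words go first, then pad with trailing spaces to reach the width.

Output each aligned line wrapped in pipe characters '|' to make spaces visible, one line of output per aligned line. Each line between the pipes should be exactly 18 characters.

Answer: |open warm no bird |
|elephant if       |
|distance sun an   |
|support dust the  |
|go                |

Derivation:
Line 1: ['open', 'warm', 'no', 'bird'] (min_width=17, slack=1)
Line 2: ['elephant', 'if'] (min_width=11, slack=7)
Line 3: ['distance', 'sun', 'an'] (min_width=15, slack=3)
Line 4: ['support', 'dust', 'the'] (min_width=16, slack=2)
Line 5: ['go'] (min_width=2, slack=16)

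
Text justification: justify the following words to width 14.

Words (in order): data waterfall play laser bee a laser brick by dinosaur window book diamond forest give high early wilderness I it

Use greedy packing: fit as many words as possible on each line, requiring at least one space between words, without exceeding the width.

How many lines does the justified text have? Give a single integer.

Line 1: ['data', 'waterfall'] (min_width=14, slack=0)
Line 2: ['play', 'laser', 'bee'] (min_width=14, slack=0)
Line 3: ['a', 'laser', 'brick'] (min_width=13, slack=1)
Line 4: ['by', 'dinosaur'] (min_width=11, slack=3)
Line 5: ['window', 'book'] (min_width=11, slack=3)
Line 6: ['diamond', 'forest'] (min_width=14, slack=0)
Line 7: ['give', 'high'] (min_width=9, slack=5)
Line 8: ['early'] (min_width=5, slack=9)
Line 9: ['wilderness', 'I'] (min_width=12, slack=2)
Line 10: ['it'] (min_width=2, slack=12)
Total lines: 10

Answer: 10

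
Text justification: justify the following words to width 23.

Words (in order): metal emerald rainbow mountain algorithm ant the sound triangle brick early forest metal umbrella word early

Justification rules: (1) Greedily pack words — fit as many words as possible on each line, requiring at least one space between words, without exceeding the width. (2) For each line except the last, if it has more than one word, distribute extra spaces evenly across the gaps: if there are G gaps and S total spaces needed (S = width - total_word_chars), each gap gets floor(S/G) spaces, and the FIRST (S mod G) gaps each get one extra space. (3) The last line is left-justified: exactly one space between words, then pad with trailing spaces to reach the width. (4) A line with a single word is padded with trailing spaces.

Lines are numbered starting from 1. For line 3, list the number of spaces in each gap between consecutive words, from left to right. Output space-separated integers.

Line 1: ['metal', 'emerald', 'rainbow'] (min_width=21, slack=2)
Line 2: ['mountain', 'algorithm', 'ant'] (min_width=22, slack=1)
Line 3: ['the', 'sound', 'triangle'] (min_width=18, slack=5)
Line 4: ['brick', 'early', 'forest'] (min_width=18, slack=5)
Line 5: ['metal', 'umbrella', 'word'] (min_width=19, slack=4)
Line 6: ['early'] (min_width=5, slack=18)

Answer: 4 3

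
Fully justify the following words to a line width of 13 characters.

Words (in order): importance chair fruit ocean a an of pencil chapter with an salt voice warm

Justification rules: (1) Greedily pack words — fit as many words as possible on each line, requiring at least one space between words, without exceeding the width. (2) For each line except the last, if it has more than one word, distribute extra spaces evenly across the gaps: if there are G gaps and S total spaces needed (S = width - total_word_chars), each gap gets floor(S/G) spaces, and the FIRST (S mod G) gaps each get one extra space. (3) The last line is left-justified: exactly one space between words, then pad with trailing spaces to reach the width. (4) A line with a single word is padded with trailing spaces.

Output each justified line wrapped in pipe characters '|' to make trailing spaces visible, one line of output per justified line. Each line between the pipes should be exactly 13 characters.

Answer: |importance   |
|chair   fruit|
|ocean a an of|
|pencil       |
|chapter  with|
|an salt voice|
|warm         |

Derivation:
Line 1: ['importance'] (min_width=10, slack=3)
Line 2: ['chair', 'fruit'] (min_width=11, slack=2)
Line 3: ['ocean', 'a', 'an', 'of'] (min_width=13, slack=0)
Line 4: ['pencil'] (min_width=6, slack=7)
Line 5: ['chapter', 'with'] (min_width=12, slack=1)
Line 6: ['an', 'salt', 'voice'] (min_width=13, slack=0)
Line 7: ['warm'] (min_width=4, slack=9)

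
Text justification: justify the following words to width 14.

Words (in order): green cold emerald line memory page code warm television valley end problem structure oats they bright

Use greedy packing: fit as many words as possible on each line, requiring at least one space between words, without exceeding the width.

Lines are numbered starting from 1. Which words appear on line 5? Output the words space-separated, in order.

Answer: television

Derivation:
Line 1: ['green', 'cold'] (min_width=10, slack=4)
Line 2: ['emerald', 'line'] (min_width=12, slack=2)
Line 3: ['memory', 'page'] (min_width=11, slack=3)
Line 4: ['code', 'warm'] (min_width=9, slack=5)
Line 5: ['television'] (min_width=10, slack=4)
Line 6: ['valley', 'end'] (min_width=10, slack=4)
Line 7: ['problem'] (min_width=7, slack=7)
Line 8: ['structure', 'oats'] (min_width=14, slack=0)
Line 9: ['they', 'bright'] (min_width=11, slack=3)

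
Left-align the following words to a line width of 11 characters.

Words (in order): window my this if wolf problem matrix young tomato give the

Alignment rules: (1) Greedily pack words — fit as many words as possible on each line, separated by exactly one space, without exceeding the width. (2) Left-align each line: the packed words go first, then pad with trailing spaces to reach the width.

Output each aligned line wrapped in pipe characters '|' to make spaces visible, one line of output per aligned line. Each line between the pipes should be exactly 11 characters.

Line 1: ['window', 'my'] (min_width=9, slack=2)
Line 2: ['this', 'if'] (min_width=7, slack=4)
Line 3: ['wolf'] (min_width=4, slack=7)
Line 4: ['problem'] (min_width=7, slack=4)
Line 5: ['matrix'] (min_width=6, slack=5)
Line 6: ['young'] (min_width=5, slack=6)
Line 7: ['tomato', 'give'] (min_width=11, slack=0)
Line 8: ['the'] (min_width=3, slack=8)

Answer: |window my  |
|this if    |
|wolf       |
|problem    |
|matrix     |
|young      |
|tomato give|
|the        |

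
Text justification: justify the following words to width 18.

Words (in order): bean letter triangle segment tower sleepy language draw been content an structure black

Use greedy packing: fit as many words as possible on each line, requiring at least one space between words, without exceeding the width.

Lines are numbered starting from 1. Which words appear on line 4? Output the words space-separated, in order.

Answer: language draw been

Derivation:
Line 1: ['bean', 'letter'] (min_width=11, slack=7)
Line 2: ['triangle', 'segment'] (min_width=16, slack=2)
Line 3: ['tower', 'sleepy'] (min_width=12, slack=6)
Line 4: ['language', 'draw', 'been'] (min_width=18, slack=0)
Line 5: ['content', 'an'] (min_width=10, slack=8)
Line 6: ['structure', 'black'] (min_width=15, slack=3)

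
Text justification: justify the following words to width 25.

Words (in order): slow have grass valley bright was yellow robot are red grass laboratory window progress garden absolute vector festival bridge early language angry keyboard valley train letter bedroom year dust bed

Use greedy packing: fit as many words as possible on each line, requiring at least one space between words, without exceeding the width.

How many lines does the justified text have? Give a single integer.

Line 1: ['slow', 'have', 'grass', 'valley'] (min_width=22, slack=3)
Line 2: ['bright', 'was', 'yellow', 'robot'] (min_width=23, slack=2)
Line 3: ['are', 'red', 'grass', 'laboratory'] (min_width=24, slack=1)
Line 4: ['window', 'progress', 'garden'] (min_width=22, slack=3)
Line 5: ['absolute', 'vector', 'festival'] (min_width=24, slack=1)
Line 6: ['bridge', 'early', 'language'] (min_width=21, slack=4)
Line 7: ['angry', 'keyboard', 'valley'] (min_width=21, slack=4)
Line 8: ['train', 'letter', 'bedroom', 'year'] (min_width=25, slack=0)
Line 9: ['dust', 'bed'] (min_width=8, slack=17)
Total lines: 9

Answer: 9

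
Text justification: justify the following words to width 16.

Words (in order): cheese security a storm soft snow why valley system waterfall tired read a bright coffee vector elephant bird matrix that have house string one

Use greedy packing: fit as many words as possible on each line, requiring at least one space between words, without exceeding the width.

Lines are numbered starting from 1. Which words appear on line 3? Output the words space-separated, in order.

Answer: snow why valley

Derivation:
Line 1: ['cheese', 'security'] (min_width=15, slack=1)
Line 2: ['a', 'storm', 'soft'] (min_width=12, slack=4)
Line 3: ['snow', 'why', 'valley'] (min_width=15, slack=1)
Line 4: ['system', 'waterfall'] (min_width=16, slack=0)
Line 5: ['tired', 'read', 'a'] (min_width=12, slack=4)
Line 6: ['bright', 'coffee'] (min_width=13, slack=3)
Line 7: ['vector', 'elephant'] (min_width=15, slack=1)
Line 8: ['bird', 'matrix', 'that'] (min_width=16, slack=0)
Line 9: ['have', 'house'] (min_width=10, slack=6)
Line 10: ['string', 'one'] (min_width=10, slack=6)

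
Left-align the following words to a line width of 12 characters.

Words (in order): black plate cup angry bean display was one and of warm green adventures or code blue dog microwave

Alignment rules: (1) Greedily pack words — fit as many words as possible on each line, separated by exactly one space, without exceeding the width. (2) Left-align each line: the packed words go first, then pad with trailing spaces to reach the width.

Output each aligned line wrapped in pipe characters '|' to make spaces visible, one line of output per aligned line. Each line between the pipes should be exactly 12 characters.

Answer: |black plate |
|cup angry   |
|bean display|
|was one and |
|of warm     |
|green       |
|adventures  |
|or code blue|
|dog         |
|microwave   |

Derivation:
Line 1: ['black', 'plate'] (min_width=11, slack=1)
Line 2: ['cup', 'angry'] (min_width=9, slack=3)
Line 3: ['bean', 'display'] (min_width=12, slack=0)
Line 4: ['was', 'one', 'and'] (min_width=11, slack=1)
Line 5: ['of', 'warm'] (min_width=7, slack=5)
Line 6: ['green'] (min_width=5, slack=7)
Line 7: ['adventures'] (min_width=10, slack=2)
Line 8: ['or', 'code', 'blue'] (min_width=12, slack=0)
Line 9: ['dog'] (min_width=3, slack=9)
Line 10: ['microwave'] (min_width=9, slack=3)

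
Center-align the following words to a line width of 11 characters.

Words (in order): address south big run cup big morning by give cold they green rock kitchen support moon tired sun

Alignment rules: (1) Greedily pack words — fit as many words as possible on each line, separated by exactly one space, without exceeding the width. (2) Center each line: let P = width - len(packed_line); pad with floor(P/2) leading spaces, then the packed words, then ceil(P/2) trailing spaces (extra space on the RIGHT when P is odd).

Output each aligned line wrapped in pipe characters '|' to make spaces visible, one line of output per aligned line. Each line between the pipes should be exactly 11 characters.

Answer: |  address  |
| south big |
|run cup big|
|morning by |
| give cold |
|they green |
|   rock    |
|  kitchen  |
|  support  |
|moon tired |
|    sun    |

Derivation:
Line 1: ['address'] (min_width=7, slack=4)
Line 2: ['south', 'big'] (min_width=9, slack=2)
Line 3: ['run', 'cup', 'big'] (min_width=11, slack=0)
Line 4: ['morning', 'by'] (min_width=10, slack=1)
Line 5: ['give', 'cold'] (min_width=9, slack=2)
Line 6: ['they', 'green'] (min_width=10, slack=1)
Line 7: ['rock'] (min_width=4, slack=7)
Line 8: ['kitchen'] (min_width=7, slack=4)
Line 9: ['support'] (min_width=7, slack=4)
Line 10: ['moon', 'tired'] (min_width=10, slack=1)
Line 11: ['sun'] (min_width=3, slack=8)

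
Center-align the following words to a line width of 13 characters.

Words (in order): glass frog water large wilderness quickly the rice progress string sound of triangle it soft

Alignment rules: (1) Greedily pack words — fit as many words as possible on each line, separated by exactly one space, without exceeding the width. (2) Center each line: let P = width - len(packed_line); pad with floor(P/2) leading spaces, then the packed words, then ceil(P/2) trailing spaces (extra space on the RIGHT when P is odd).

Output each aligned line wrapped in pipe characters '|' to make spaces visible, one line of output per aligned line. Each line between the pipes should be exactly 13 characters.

Line 1: ['glass', 'frog'] (min_width=10, slack=3)
Line 2: ['water', 'large'] (min_width=11, slack=2)
Line 3: ['wilderness'] (min_width=10, slack=3)
Line 4: ['quickly', 'the'] (min_width=11, slack=2)
Line 5: ['rice', 'progress'] (min_width=13, slack=0)
Line 6: ['string', 'sound'] (min_width=12, slack=1)
Line 7: ['of', 'triangle'] (min_width=11, slack=2)
Line 8: ['it', 'soft'] (min_width=7, slack=6)

Answer: | glass frog  |
| water large |
| wilderness  |
| quickly the |
|rice progress|
|string sound |
| of triangle |
|   it soft   |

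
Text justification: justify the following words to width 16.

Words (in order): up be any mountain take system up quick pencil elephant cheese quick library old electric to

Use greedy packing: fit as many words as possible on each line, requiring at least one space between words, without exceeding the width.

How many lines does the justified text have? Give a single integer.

Line 1: ['up', 'be', 'any'] (min_width=9, slack=7)
Line 2: ['mountain', 'take'] (min_width=13, slack=3)
Line 3: ['system', 'up', 'quick'] (min_width=15, slack=1)
Line 4: ['pencil', 'elephant'] (min_width=15, slack=1)
Line 5: ['cheese', 'quick'] (min_width=12, slack=4)
Line 6: ['library', 'old'] (min_width=11, slack=5)
Line 7: ['electric', 'to'] (min_width=11, slack=5)
Total lines: 7

Answer: 7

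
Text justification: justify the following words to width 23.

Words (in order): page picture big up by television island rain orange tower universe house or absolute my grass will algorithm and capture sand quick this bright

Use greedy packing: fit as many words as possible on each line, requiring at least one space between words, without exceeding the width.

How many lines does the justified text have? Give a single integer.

Line 1: ['page', 'picture', 'big', 'up', 'by'] (min_width=22, slack=1)
Line 2: ['television', 'island', 'rain'] (min_width=22, slack=1)
Line 3: ['orange', 'tower', 'universe'] (min_width=21, slack=2)
Line 4: ['house', 'or', 'absolute', 'my'] (min_width=20, slack=3)
Line 5: ['grass', 'will', 'algorithm'] (min_width=20, slack=3)
Line 6: ['and', 'capture', 'sand', 'quick'] (min_width=22, slack=1)
Line 7: ['this', 'bright'] (min_width=11, slack=12)
Total lines: 7

Answer: 7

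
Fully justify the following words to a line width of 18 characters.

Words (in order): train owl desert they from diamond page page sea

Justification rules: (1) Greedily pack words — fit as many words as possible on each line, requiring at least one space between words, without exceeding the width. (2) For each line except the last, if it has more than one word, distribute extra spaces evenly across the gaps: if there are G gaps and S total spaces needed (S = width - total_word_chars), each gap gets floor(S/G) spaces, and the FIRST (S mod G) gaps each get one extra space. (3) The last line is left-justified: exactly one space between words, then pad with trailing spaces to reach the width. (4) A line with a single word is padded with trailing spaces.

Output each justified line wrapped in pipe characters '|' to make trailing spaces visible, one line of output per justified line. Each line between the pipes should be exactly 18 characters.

Line 1: ['train', 'owl', 'desert'] (min_width=16, slack=2)
Line 2: ['they', 'from', 'diamond'] (min_width=17, slack=1)
Line 3: ['page', 'page', 'sea'] (min_width=13, slack=5)

Answer: |train  owl  desert|
|they  from diamond|
|page page sea     |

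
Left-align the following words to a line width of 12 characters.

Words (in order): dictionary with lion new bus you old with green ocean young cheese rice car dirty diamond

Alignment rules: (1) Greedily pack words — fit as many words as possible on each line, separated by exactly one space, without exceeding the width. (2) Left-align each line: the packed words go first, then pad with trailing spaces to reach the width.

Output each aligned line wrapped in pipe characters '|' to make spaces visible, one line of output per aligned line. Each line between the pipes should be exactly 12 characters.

Answer: |dictionary  |
|with lion   |
|new bus you |
|old with    |
|green ocean |
|young cheese|
|rice car    |
|dirty       |
|diamond     |

Derivation:
Line 1: ['dictionary'] (min_width=10, slack=2)
Line 2: ['with', 'lion'] (min_width=9, slack=3)
Line 3: ['new', 'bus', 'you'] (min_width=11, slack=1)
Line 4: ['old', 'with'] (min_width=8, slack=4)
Line 5: ['green', 'ocean'] (min_width=11, slack=1)
Line 6: ['young', 'cheese'] (min_width=12, slack=0)
Line 7: ['rice', 'car'] (min_width=8, slack=4)
Line 8: ['dirty'] (min_width=5, slack=7)
Line 9: ['diamond'] (min_width=7, slack=5)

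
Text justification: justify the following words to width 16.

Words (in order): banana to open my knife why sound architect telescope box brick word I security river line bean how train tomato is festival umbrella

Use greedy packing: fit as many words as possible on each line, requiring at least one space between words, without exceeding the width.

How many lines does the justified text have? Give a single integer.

Answer: 10

Derivation:
Line 1: ['banana', 'to', 'open'] (min_width=14, slack=2)
Line 2: ['my', 'knife', 'why'] (min_width=12, slack=4)
Line 3: ['sound', 'architect'] (min_width=15, slack=1)
Line 4: ['telescope', 'box'] (min_width=13, slack=3)
Line 5: ['brick', 'word', 'I'] (min_width=12, slack=4)
Line 6: ['security', 'river'] (min_width=14, slack=2)
Line 7: ['line', 'bean', 'how'] (min_width=13, slack=3)
Line 8: ['train', 'tomato', 'is'] (min_width=15, slack=1)
Line 9: ['festival'] (min_width=8, slack=8)
Line 10: ['umbrella'] (min_width=8, slack=8)
Total lines: 10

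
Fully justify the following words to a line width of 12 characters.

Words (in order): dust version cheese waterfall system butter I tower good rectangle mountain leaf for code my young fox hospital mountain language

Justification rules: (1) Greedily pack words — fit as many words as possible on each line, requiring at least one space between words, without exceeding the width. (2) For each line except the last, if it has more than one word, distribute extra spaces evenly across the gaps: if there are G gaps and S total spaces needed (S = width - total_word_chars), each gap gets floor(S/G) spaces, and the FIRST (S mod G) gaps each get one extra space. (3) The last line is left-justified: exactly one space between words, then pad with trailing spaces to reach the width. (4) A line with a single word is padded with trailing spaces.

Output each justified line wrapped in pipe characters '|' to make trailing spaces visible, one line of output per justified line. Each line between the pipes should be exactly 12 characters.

Line 1: ['dust', 'version'] (min_width=12, slack=0)
Line 2: ['cheese'] (min_width=6, slack=6)
Line 3: ['waterfall'] (min_width=9, slack=3)
Line 4: ['system'] (min_width=6, slack=6)
Line 5: ['butter', 'I'] (min_width=8, slack=4)
Line 6: ['tower', 'good'] (min_width=10, slack=2)
Line 7: ['rectangle'] (min_width=9, slack=3)
Line 8: ['mountain'] (min_width=8, slack=4)
Line 9: ['leaf', 'for'] (min_width=8, slack=4)
Line 10: ['code', 'my'] (min_width=7, slack=5)
Line 11: ['young', 'fox'] (min_width=9, slack=3)
Line 12: ['hospital'] (min_width=8, slack=4)
Line 13: ['mountain'] (min_width=8, slack=4)
Line 14: ['language'] (min_width=8, slack=4)

Answer: |dust version|
|cheese      |
|waterfall   |
|system      |
|butter     I|
|tower   good|
|rectangle   |
|mountain    |
|leaf     for|
|code      my|
|young    fox|
|hospital    |
|mountain    |
|language    |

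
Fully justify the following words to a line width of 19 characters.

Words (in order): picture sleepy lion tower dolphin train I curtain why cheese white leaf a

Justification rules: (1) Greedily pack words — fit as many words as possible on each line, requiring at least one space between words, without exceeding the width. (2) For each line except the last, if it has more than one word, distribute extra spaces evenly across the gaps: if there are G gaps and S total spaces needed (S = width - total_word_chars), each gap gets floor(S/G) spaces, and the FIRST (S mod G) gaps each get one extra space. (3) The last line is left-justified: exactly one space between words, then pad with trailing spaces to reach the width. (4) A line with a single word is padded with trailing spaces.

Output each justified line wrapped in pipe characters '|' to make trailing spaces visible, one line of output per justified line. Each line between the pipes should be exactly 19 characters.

Line 1: ['picture', 'sleepy', 'lion'] (min_width=19, slack=0)
Line 2: ['tower', 'dolphin', 'train'] (min_width=19, slack=0)
Line 3: ['I', 'curtain', 'why'] (min_width=13, slack=6)
Line 4: ['cheese', 'white', 'leaf', 'a'] (min_width=19, slack=0)

Answer: |picture sleepy lion|
|tower dolphin train|
|I    curtain    why|
|cheese white leaf a|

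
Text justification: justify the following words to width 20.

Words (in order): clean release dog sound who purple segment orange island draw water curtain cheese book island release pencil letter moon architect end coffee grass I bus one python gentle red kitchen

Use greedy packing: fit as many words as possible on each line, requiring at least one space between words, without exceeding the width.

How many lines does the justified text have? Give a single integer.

Line 1: ['clean', 'release', 'dog'] (min_width=17, slack=3)
Line 2: ['sound', 'who', 'purple'] (min_width=16, slack=4)
Line 3: ['segment', 'orange'] (min_width=14, slack=6)
Line 4: ['island', 'draw', 'water'] (min_width=17, slack=3)
Line 5: ['curtain', 'cheese', 'book'] (min_width=19, slack=1)
Line 6: ['island', 'release'] (min_width=14, slack=6)
Line 7: ['pencil', 'letter', 'moon'] (min_width=18, slack=2)
Line 8: ['architect', 'end', 'coffee'] (min_width=20, slack=0)
Line 9: ['grass', 'I', 'bus', 'one'] (min_width=15, slack=5)
Line 10: ['python', 'gentle', 'red'] (min_width=17, slack=3)
Line 11: ['kitchen'] (min_width=7, slack=13)
Total lines: 11

Answer: 11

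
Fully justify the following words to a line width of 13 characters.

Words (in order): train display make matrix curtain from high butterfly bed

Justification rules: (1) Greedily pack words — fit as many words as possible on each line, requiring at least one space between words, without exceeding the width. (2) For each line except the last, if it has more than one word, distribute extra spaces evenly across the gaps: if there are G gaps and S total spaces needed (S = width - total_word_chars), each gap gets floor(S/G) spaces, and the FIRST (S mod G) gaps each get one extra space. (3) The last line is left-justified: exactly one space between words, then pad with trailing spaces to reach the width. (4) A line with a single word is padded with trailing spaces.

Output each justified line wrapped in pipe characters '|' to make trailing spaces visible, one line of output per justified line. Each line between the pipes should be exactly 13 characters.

Line 1: ['train', 'display'] (min_width=13, slack=0)
Line 2: ['make', 'matrix'] (min_width=11, slack=2)
Line 3: ['curtain', 'from'] (min_width=12, slack=1)
Line 4: ['high'] (min_width=4, slack=9)
Line 5: ['butterfly', 'bed'] (min_width=13, slack=0)

Answer: |train display|
|make   matrix|
|curtain  from|
|high         |
|butterfly bed|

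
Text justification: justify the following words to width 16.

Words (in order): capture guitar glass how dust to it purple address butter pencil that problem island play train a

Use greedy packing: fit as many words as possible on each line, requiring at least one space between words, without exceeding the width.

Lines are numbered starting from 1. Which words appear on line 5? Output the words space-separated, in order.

Line 1: ['capture', 'guitar'] (min_width=14, slack=2)
Line 2: ['glass', 'how', 'dust'] (min_width=14, slack=2)
Line 3: ['to', 'it', 'purple'] (min_width=12, slack=4)
Line 4: ['address', 'butter'] (min_width=14, slack=2)
Line 5: ['pencil', 'that'] (min_width=11, slack=5)
Line 6: ['problem', 'island'] (min_width=14, slack=2)
Line 7: ['play', 'train', 'a'] (min_width=12, slack=4)

Answer: pencil that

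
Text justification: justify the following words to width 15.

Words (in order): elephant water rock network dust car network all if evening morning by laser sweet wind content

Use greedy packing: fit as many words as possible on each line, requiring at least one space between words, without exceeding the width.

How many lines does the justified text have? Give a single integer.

Answer: 7

Derivation:
Line 1: ['elephant', 'water'] (min_width=14, slack=1)
Line 2: ['rock', 'network'] (min_width=12, slack=3)
Line 3: ['dust', 'car'] (min_width=8, slack=7)
Line 4: ['network', 'all', 'if'] (min_width=14, slack=1)
Line 5: ['evening', 'morning'] (min_width=15, slack=0)
Line 6: ['by', 'laser', 'sweet'] (min_width=14, slack=1)
Line 7: ['wind', 'content'] (min_width=12, slack=3)
Total lines: 7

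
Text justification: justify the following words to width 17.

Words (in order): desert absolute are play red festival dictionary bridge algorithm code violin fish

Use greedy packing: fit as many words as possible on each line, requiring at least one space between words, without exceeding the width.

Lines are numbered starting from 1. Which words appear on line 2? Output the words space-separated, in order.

Line 1: ['desert', 'absolute'] (min_width=15, slack=2)
Line 2: ['are', 'play', 'red'] (min_width=12, slack=5)
Line 3: ['festival'] (min_width=8, slack=9)
Line 4: ['dictionary', 'bridge'] (min_width=17, slack=0)
Line 5: ['algorithm', 'code'] (min_width=14, slack=3)
Line 6: ['violin', 'fish'] (min_width=11, slack=6)

Answer: are play red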